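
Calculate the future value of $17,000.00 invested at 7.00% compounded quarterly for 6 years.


Compound interest formula: A = P(1 + r/n)^(nt)
A = $17,000.00 × (1 + 0.07/4)^(4 × 6)
Growth factor: (1 + 0.07/4)^24 = 1.516443
A = $17,000.00 × 1.516443
A = $25,779.53

A = P(1 + r/n)^(nt) = $25,779.53


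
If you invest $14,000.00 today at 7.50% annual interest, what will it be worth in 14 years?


Future value formula: FV = PV × (1 + r)^t
FV = $14,000.00 × (1 + 0.075)^14
FV = $14,000.00 × 2.752444
FV = $38,534.22

FV = PV × (1 + r)^t = $38,534.22


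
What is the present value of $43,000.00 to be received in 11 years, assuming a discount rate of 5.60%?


Present value formula: PV = FV / (1 + r)^t
PV = $43,000.00 / (1 + 0.056)^11
PV = $43,000.00 / 1.8209713
PV = $23,613.77

PV = FV / (1 + r)^t = $23,613.77


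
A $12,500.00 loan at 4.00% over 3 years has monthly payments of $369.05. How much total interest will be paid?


Total paid over the life of the loan = PMT × n.
Total paid = $369.05 × 36 = $13,285.80
Total interest = total paid − principal = $13,285.80 − $12,500.00 = $785.80

Total interest = (PMT × n) - PV = $785.80


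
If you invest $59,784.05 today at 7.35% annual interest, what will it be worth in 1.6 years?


Future value formula: FV = PV × (1 + r)^t
FV = $59,784.05 × (1 + 0.0735)^1.6
FV = $59,784.05 × 1.1201683
FV = $66,968.20

FV = PV × (1 + r)^t = $66,968.20


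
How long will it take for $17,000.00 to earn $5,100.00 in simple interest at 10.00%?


Rearrange the simple interest formula for t:
I = P × r × t  ⇒  t = I / (P × r)
t = $5,100.00 / ($17,000.00 × 0.1)
t = 3

t = I/(P×r) = 3 years


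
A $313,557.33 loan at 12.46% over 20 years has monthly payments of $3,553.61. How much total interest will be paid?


Total paid over the life of the loan = PMT × n.
Total paid = $3,553.61 × 240 = $852,866.40
Total interest = total paid − principal = $852,866.40 − $313,557.33 = $539,309.07

Total interest = (PMT × n) - PV = $539,309.07


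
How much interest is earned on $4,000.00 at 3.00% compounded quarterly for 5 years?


Compound interest earned = final amount − principal.
A = P(1 + r/n)^(nt) = $4,000.00 × (1 + 0.03/4)^(4 × 5) = $4,644.74
Interest = A − P = $4,644.74 − $4,000.00 = $644.74

Interest = A - P = $644.74


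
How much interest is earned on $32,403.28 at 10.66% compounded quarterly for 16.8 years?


Compound interest earned = final amount − principal.
A = P(1 + r/n)^(nt) = $32,403.28 × (1 + 0.1066/4)^(4 × 16.8) = $189,747.05
Interest = A − P = $189,747.05 − $32,403.28 = $157,343.77

Interest = A - P = $157,343.77


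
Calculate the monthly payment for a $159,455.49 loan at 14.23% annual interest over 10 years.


Loan payment formula: PMT = PV × r / (1 − (1 + r)^(−n))
Monthly rate r = 0.1423/12 ≈ 0.01185833, n = 120 months
Denominator: 1 − (1 + 0.1423/12)^(−120) = 0.756984
PMT = $159,455.49 × (0.1423/12) / 0.756984
PMT = $2,497.91 per month

PMT = PV × r / (1-(1+r)^(-n)) = $2,497.91/month


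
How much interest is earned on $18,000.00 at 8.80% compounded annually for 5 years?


Compound interest earned = final amount − principal.
A = P(1 + r/n)^(nt) = $18,000.00 × (1 + 0.088/1)^(1 × 5) = $27,442.08
Interest = A − P = $27,442.08 − $18,000.00 = $9,442.08

Interest = A - P = $9,442.08


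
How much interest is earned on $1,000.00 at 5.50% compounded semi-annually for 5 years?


Compound interest earned = final amount − principal.
A = P(1 + r/n)^(nt) = $1,000.00 × (1 + 0.055/2)^(2 × 5) = $1,311.65
Interest = A − P = $1,311.65 − $1,000.00 = $311.65

Interest = A - P = $311.65


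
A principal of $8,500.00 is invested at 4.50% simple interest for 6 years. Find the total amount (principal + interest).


Total amount formula: A = P(1 + rt) = P + P·r·t
Interest: I = P × r × t = $8,500.00 × 0.045 × 6 = $2,295.00
A = P + I = $8,500.00 + $2,295.00 = $10,795.00

A = P + I = P(1 + rt) = $10,795.00


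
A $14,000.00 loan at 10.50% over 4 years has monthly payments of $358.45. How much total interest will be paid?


Total paid over the life of the loan = PMT × n.
Total paid = $358.45 × 48 = $17,205.60
Total interest = total paid − principal = $17,205.60 − $14,000.00 = $3,205.60

Total interest = (PMT × n) - PV = $3,205.60


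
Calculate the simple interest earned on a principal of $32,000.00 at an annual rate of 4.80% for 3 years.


Simple interest formula: I = P × r × t
I = $32,000.00 × 0.048 × 3
I = $4,608.00

I = P × r × t = $4,608.00


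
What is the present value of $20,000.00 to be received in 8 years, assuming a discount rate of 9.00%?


Present value formula: PV = FV / (1 + r)^t
PV = $20,000.00 / (1 + 0.09)^8
PV = $20,000.00 / 1.9925626
PV = $10,037.33

PV = FV / (1 + r)^t = $10,037.33


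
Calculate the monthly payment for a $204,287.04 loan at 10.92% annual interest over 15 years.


Loan payment formula: PMT = PV × r / (1 − (1 + r)^(−n))
Monthly rate r = 0.1092/12 = 0.0091, n = 180 months
Denominator: 1 − (1 + 0.1092/12)^(−180) = 0.804186
PMT = $204,287.04 × (0.1092/12) / 0.804186
PMT = $2,311.67 per month

PMT = PV × r / (1-(1+r)^(-n)) = $2,311.67/month


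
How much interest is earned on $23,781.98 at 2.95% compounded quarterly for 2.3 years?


Compound interest earned = final amount − principal.
A = P(1 + r/n)^(nt) = $23,781.98 × (1 + 0.0295/4)^(4 × 2.3) = $25,445.25
Interest = A − P = $25,445.25 − $23,781.98 = $1,663.27

Interest = A - P = $1,663.27


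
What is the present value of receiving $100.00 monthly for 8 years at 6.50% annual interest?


Present value of an ordinary annuity: PV = PMT × (1 − (1 + r)^(−n)) / r
Monthly rate r = 0.065/12 ≈ 0.00541667, n = 96
PV = $100.00 × (1 − (1 + 0.065/12)^(−96)) / (0.065/12)
PV = $100.00 × 74.703617
PV = $7,470.36

PV = PMT × (1-(1+r)^(-n))/r = $7,470.36


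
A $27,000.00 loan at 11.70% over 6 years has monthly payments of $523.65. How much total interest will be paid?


Total paid over the life of the loan = PMT × n.
Total paid = $523.65 × 72 = $37,702.80
Total interest = total paid − principal = $37,702.80 − $27,000.00 = $10,702.80

Total interest = (PMT × n) - PV = $10,702.80


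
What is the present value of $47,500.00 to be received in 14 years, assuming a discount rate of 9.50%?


Present value formula: PV = FV / (1 + r)^t
PV = $47,500.00 / (1 + 0.095)^14
PV = $47,500.00 / 3.562851
PV = $13,332.02

PV = FV / (1 + r)^t = $13,332.02


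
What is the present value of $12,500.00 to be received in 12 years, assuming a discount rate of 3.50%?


Present value formula: PV = FV / (1 + r)^t
PV = $12,500.00 / (1 + 0.035)^12
PV = $12,500.00 / 1.511069
PV = $8,272.29

PV = FV / (1 + r)^t = $8,272.29


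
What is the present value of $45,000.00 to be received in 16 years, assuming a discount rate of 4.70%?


Present value formula: PV = FV / (1 + r)^t
PV = $45,000.00 / (1 + 0.047)^16
PV = $45,000.00 / 2.0851961
PV = $21,580.70

PV = FV / (1 + r)^t = $21,580.70


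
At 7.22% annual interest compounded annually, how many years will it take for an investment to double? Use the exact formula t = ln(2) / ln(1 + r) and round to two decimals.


Doubling condition: (1 + r)^t = 2
Take ln of both sides: t × ln(1 + r) = ln(2)
t = ln(2) / ln(1 + r)
t = 0.693147 / 0.069713
t = 9.94

t = ln(2) / ln(1 + r) = 9.94 years


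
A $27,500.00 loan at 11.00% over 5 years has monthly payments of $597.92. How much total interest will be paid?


Total paid over the life of the loan = PMT × n.
Total paid = $597.92 × 60 = $35,875.20
Total interest = total paid − principal = $35,875.20 − $27,500.00 = $8,375.20

Total interest = (PMT × n) - PV = $8,375.20


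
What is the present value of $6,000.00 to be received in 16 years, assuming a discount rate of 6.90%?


Present value formula: PV = FV / (1 + r)^t
PV = $6,000.00 / (1 + 0.069)^16
PV = $6,000.00 / 2.908327
PV = $2,063.04

PV = FV / (1 + r)^t = $2,063.04


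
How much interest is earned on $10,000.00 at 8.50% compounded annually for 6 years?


Compound interest earned = final amount − principal.
A = P(1 + r/n)^(nt) = $10,000.00 × (1 + 0.085/1)^(1 × 6) = $16,314.68
Interest = A − P = $16,314.68 − $10,000.00 = $6,314.68

Interest = A - P = $6,314.68


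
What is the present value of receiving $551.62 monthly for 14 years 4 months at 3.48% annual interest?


Present value of an ordinary annuity: PV = PMT × (1 − (1 + r)^(−n)) / r
Monthly rate r = 0.0348/12 = 0.0029, n = 172
PV = $551.62 × (1 − (1 + 0.0348/12)^(−172)) / (0.0348/12)
PV = $551.62 × 135.276741
PV = $74,621.36

PV = PMT × (1-(1+r)^(-n))/r = $74,621.36


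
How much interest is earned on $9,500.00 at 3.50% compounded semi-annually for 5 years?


Compound interest earned = final amount − principal.
A = P(1 + r/n)^(nt) = $9,500.00 × (1 + 0.035/2)^(2 × 5) = $11,299.72
Interest = A − P = $11,299.72 − $9,500.00 = $1,799.72

Interest = A - P = $1,799.72


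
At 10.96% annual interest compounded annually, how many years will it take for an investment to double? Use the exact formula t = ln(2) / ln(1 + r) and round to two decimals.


Doubling condition: (1 + r)^t = 2
Take ln of both sides: t × ln(1 + r) = ln(2)
t = ln(2) / ln(1 + r)
t = 0.693147 / 0.104000
t = 6.66

t = ln(2) / ln(1 + r) = 6.66 years


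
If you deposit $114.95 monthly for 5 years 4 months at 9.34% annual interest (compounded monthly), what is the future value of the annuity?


Future value of an ordinary annuity: FV = PMT × ((1 + r)^n − 1) / r
Monthly rate r = 0.0934/12 ≈ 0.00778333, n = 64
FV = $114.95 × ((1 + 0.0934/12)^64 − 1) / (0.0934/12)
FV = $114.95 × 82.545076
FV = $9,488.56

FV = PMT × ((1+r)^n - 1)/r = $9,488.56


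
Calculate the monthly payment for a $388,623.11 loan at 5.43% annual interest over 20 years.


Loan payment formula: PMT = PV × r / (1 − (1 + r)^(−n))
Monthly rate r = 0.0543/12 = 0.004525, n = 240 months
Denominator: 1 − (1 + 0.0543/12)^(−240) = 0.661608
PMT = $388,623.11 × (0.0543/12) / 0.661608
PMT = $2,657.95 per month

PMT = PV × r / (1-(1+r)^(-n)) = $2,657.95/month


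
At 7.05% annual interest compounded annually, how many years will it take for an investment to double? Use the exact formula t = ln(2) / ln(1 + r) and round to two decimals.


Doubling condition: (1 + r)^t = 2
Take ln of both sides: t × ln(1 + r) = ln(2)
t = ln(2) / ln(1 + r)
t = 0.693147 / 0.068126
t = 10.17

t = ln(2) / ln(1 + r) = 10.17 years


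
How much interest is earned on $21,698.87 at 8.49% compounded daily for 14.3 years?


Compound interest earned = final amount − principal.
A = P(1 + r/n)^(nt) = $21,698.87 × (1 + 0.0849/365)^(365 × 14.3) = $73,053.28
Interest = A − P = $73,053.28 − $21,698.87 = $51,354.41

Interest = A - P = $51,354.41


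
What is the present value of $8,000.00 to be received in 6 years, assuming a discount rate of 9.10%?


Present value formula: PV = FV / (1 + r)^t
PV = $8,000.00 / (1 + 0.091)^6
PV = $8,000.00 / 1.686353
PV = $4,743.97

PV = FV / (1 + r)^t = $4,743.97


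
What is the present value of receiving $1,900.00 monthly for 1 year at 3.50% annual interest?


Present value of an ordinary annuity: PV = PMT × (1 − (1 + r)^(−n)) / r
Monthly rate r = 0.035/12 ≈ 0.00291667, n = 12
PV = $1,900.00 × (1 − (1 + 0.035/12)^(−12)) / (0.035/12)
PV = $1,900.00 × 11.775563
PV = $22,373.57

PV = PMT × (1-(1+r)^(-n))/r = $22,373.57


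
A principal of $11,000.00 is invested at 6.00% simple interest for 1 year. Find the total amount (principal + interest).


Total amount formula: A = P(1 + rt) = P + P·r·t
Interest: I = P × r × t = $11,000.00 × 0.06 × 1 = $660.00
A = P + I = $11,000.00 + $660.00 = $11,660.00

A = P + I = P(1 + rt) = $11,660.00


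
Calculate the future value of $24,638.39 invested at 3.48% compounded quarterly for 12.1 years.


Compound interest formula: A = P(1 + r/n)^(nt)
A = $24,638.39 × (1 + 0.0348/4)^(4 × 12.1)
Growth factor: (1 + 0.0348/4)^48.4 = 1.520834
A = $24,638.39 × 1.520834
A = $37,470.90

A = P(1 + r/n)^(nt) = $37,470.90


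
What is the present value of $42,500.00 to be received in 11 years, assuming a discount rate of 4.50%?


Present value formula: PV = FV / (1 + r)^t
PV = $42,500.00 / (1 + 0.045)^11
PV = $42,500.00 / 1.622853
PV = $26,188.45

PV = FV / (1 + r)^t = $26,188.45


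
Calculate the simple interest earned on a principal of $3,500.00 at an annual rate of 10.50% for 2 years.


Simple interest formula: I = P × r × t
I = $3,500.00 × 0.105 × 2
I = $735.00

I = P × r × t = $735.00


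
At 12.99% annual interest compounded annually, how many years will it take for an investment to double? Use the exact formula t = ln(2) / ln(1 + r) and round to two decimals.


Doubling condition: (1 + r)^t = 2
Take ln of both sides: t × ln(1 + r) = ln(2)
t = ln(2) / ln(1 + r)
t = 0.693147 / 0.122129
t = 5.68

t = ln(2) / ln(1 + r) = 5.68 years


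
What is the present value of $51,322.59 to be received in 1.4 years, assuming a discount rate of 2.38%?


Present value formula: PV = FV / (1 + r)^t
PV = $51,322.59 / (1 + 0.0238)^1.4
PV = $51,322.59 / 1.03347786
PV = $49,660.08

PV = FV / (1 + r)^t = $49,660.08


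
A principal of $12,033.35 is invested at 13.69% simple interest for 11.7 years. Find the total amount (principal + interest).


Total amount formula: A = P(1 + rt) = P + P·r·t
Interest: I = P × r × t = $12,033.35 × 0.1369 × 11.7 = $19,274.18
A = P + I = $12,033.35 + $19,274.18 = $31,307.53

A = P + I = P(1 + rt) = $31,307.53


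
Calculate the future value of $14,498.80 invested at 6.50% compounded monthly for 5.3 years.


Compound interest formula: A = P(1 + r/n)^(nt)
A = $14,498.80 × (1 + 0.065/12)^(12 × 5.3)
Growth factor: (1 + 0.065/12)^63.6 = 1.4099727
A = $14,498.80 × 1.4099727
A = $20,442.91

A = P(1 + r/n)^(nt) = $20,442.91


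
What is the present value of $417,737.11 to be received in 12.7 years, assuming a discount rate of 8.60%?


Present value formula: PV = FV / (1 + r)^t
PV = $417,737.11 / (1 + 0.086)^12.7
PV = $417,737.11 / 2.8512729
PV = $146,508.99

PV = FV / (1 + r)^t = $146,508.99


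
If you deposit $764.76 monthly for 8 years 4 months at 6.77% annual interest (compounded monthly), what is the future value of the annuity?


Future value of an ordinary annuity: FV = PMT × ((1 + r)^n − 1) / r
Monthly rate r = 0.0677/12 ≈ 0.00564167, n = 100
FV = $764.76 × ((1 + 0.0677/12)^100 − 1) / (0.0677/12)
FV = $764.76 × 133.860653
FV = $102,371.27

FV = PMT × ((1+r)^n - 1)/r = $102,371.27


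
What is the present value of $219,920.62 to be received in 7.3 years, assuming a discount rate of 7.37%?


Present value formula: PV = FV / (1 + r)^t
PV = $219,920.62 / (1 + 0.0737)^7.3
PV = $219,920.62 / 1.6805272
PV = $130,864.06

PV = FV / (1 + r)^t = $130,864.06


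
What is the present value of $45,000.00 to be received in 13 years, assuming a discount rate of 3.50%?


Present value formula: PV = FV / (1 + r)^t
PV = $45,000.00 / (1 + 0.035)^13
PV = $45,000.00 / 1.563956
PV = $28,773.19

PV = FV / (1 + r)^t = $28,773.19


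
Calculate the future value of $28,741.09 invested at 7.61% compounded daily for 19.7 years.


Compound interest formula: A = P(1 + r/n)^(nt)
A = $28,741.09 × (1 + 0.0761/365)^(365 × 19.7)
Growth factor: (1 + 0.0761/365)^7190.5 = 4.477271
A = $28,741.09 × 4.477271
A = $128,681.65

A = P(1 + r/n)^(nt) = $128,681.65


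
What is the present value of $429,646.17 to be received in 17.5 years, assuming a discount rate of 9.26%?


Present value formula: PV = FV / (1 + r)^t
PV = $429,646.17 / (1 + 0.0926)^17.5
PV = $429,646.17 / 4.7105426
PV = $91,209.49

PV = FV / (1 + r)^t = $91,209.49


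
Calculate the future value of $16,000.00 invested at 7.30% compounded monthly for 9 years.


Compound interest formula: A = P(1 + r/n)^(nt)
A = $16,000.00 × (1 + 0.073/12)^(12 × 9)
Growth factor: (1 + 0.073/12)^108 = 1.925161
A = $16,000.00 × 1.925161
A = $30,802.58

A = P(1 + r/n)^(nt) = $30,802.58


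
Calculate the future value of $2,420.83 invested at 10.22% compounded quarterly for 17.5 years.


Compound interest formula: A = P(1 + r/n)^(nt)
A = $2,420.83 × (1 + 0.1022/4)^(4 × 17.5)
Growth factor: (1 + 0.1022/4)^70 = 5.847614
A = $2,420.83 × 5.847614
A = $14,156.08

A = P(1 + r/n)^(nt) = $14,156.08


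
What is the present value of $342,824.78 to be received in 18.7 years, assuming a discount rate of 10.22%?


Present value formula: PV = FV / (1 + r)^t
PV = $342,824.78 / (1 + 0.1022)^18.7
PV = $342,824.78 / 6.169779
PV = $55,565.16

PV = FV / (1 + r)^t = $55,565.16


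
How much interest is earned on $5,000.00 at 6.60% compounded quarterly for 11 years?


Compound interest earned = final amount − principal.
A = P(1 + r/n)^(nt) = $5,000.00 × (1 + 0.066/4)^(4 × 11) = $10,272.94
Interest = A − P = $10,272.94 − $5,000.00 = $5,272.94

Interest = A - P = $5,272.94


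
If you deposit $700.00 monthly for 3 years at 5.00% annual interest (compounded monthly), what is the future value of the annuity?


Future value of an ordinary annuity: FV = PMT × ((1 + r)^n − 1) / r
Monthly rate r = 0.05/12 ≈ 0.00416667, n = 36
FV = $700.00 × ((1 + 0.05/12)^36 − 1) / (0.05/12)
FV = $700.00 × 38.7533355
FV = $27,127.33

FV = PMT × ((1+r)^n - 1)/r = $27,127.33


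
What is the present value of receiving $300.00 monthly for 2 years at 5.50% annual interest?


Present value of an ordinary annuity: PV = PMT × (1 − (1 + r)^(−n)) / r
Monthly rate r = 0.055/12 ≈ 0.00458333, n = 24
PV = $300.00 × (1 − (1 + 0.055/12)^(−24)) / (0.055/12)
PV = $300.00 × 22.677971
PV = $6,803.39

PV = PMT × (1-(1+r)^(-n))/r = $6,803.39


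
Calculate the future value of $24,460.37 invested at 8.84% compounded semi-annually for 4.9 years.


Compound interest formula: A = P(1 + r/n)^(nt)
A = $24,460.37 × (1 + 0.0884/2)^(2 × 4.9)
Growth factor: (1 + 0.0884/2)^9.8 = 1.527848
A = $24,460.37 × 1.527848
A = $37,371.73

A = P(1 + r/n)^(nt) = $37,371.73


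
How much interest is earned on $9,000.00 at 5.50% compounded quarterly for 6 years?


Compound interest earned = final amount − principal.
A = P(1 + r/n)^(nt) = $9,000.00 × (1 + 0.055/4)^(4 × 6) = $12,490.60
Interest = A − P = $12,490.60 − $9,000.00 = $3,490.60

Interest = A - P = $3,490.60


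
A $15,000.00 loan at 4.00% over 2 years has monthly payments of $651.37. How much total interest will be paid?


Total paid over the life of the loan = PMT × n.
Total paid = $651.37 × 24 = $15,632.88
Total interest = total paid − principal = $15,632.88 − $15,000.00 = $632.88

Total interest = (PMT × n) - PV = $632.88


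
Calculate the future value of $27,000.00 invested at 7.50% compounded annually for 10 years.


Compound interest formula: A = P(1 + r/n)^(nt)
A = $27,000.00 × (1 + 0.075/1)^(1 × 10)
Growth factor: (1 + 0.075/1)^10 = 2.0610316
A = $27,000.00 × 2.0610316
A = $55,647.85

A = P(1 + r/n)^(nt) = $55,647.85


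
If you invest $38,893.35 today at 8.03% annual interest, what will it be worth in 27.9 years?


Future value formula: FV = PV × (1 + r)^t
FV = $38,893.35 × (1 + 0.0803)^27.9
FV = $38,893.35 × 8.627562
FV = $335,554.79

FV = PV × (1 + r)^t = $335,554.79


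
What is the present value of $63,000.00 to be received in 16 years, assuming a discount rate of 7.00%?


Present value formula: PV = FV / (1 + r)^t
PV = $63,000.00 / (1 + 0.07)^16
PV = $63,000.00 / 2.952164
PV = $21,340.28

PV = FV / (1 + r)^t = $21,340.28


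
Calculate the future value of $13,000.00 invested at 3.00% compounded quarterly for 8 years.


Compound interest formula: A = P(1 + r/n)^(nt)
A = $13,000.00 × (1 + 0.03/4)^(4 × 8)
Growth factor: (1 + 0.03/4)^32 = 1.2701112
A = $13,000.00 × 1.2701112
A = $16,511.45

A = P(1 + r/n)^(nt) = $16,511.45


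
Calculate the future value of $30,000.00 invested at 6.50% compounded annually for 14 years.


Compound interest formula: A = P(1 + r/n)^(nt)
A = $30,000.00 × (1 + 0.065/1)^(1 × 14)
Growth factor: (1 + 0.065/1)^14 = 2.4148742
A = $30,000.00 × 2.4148742
A = $72,446.23

A = P(1 + r/n)^(nt) = $72,446.23


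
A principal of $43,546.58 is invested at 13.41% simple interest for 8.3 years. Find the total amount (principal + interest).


Total amount formula: A = P(1 + rt) = P + P·r·t
Interest: I = P × r × t = $43,546.58 × 0.1341 × 8.3 = $48,468.65
A = P + I = $43,546.58 + $48,468.65 = $92,015.23

A = P + I = P(1 + rt) = $92,015.23


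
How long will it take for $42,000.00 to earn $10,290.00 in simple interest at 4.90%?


Rearrange the simple interest formula for t:
I = P × r × t  ⇒  t = I / (P × r)
t = $10,290.00 / ($42,000.00 × 0.049)
t = 5

t = I/(P×r) = 5 years


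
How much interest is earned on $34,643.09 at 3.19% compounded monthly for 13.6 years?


Compound interest earned = final amount − principal.
A = P(1 + r/n)^(nt) = $34,643.09 × (1 + 0.0319/12)^(12 × 13.6) = $53,429.48
Interest = A − P = $53,429.48 − $34,643.09 = $18,786.39

Interest = A - P = $18,786.39


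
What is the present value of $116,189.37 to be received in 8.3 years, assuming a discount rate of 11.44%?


Present value formula: PV = FV / (1 + r)^t
PV = $116,189.37 / (1 + 0.1144)^8.3
PV = $116,189.37 / 2.4572037
PV = $47,285.20

PV = FV / (1 + r)^t = $47,285.20


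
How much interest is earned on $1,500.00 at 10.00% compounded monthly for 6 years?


Compound interest earned = final amount − principal.
A = P(1 + r/n)^(nt) = $1,500.00 × (1 + 0.1/12)^(12 × 6) = $2,726.39
Interest = A − P = $2,726.39 − $1,500.00 = $1,226.39

Interest = A - P = $1,226.39


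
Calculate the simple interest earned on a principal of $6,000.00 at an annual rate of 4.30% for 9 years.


Simple interest formula: I = P × r × t
I = $6,000.00 × 0.043 × 9
I = $2,322.00

I = P × r × t = $2,322.00


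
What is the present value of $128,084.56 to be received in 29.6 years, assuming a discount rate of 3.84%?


Present value formula: PV = FV / (1 + r)^t
PV = $128,084.56 / (1 + 0.0384)^29.6
PV = $128,084.56 / 3.050665
PV = $41,985.78

PV = FV / (1 + r)^t = $41,985.78


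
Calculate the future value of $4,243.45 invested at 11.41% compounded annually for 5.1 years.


Compound interest formula: A = P(1 + r/n)^(nt)
A = $4,243.45 × (1 + 0.1141/1)^(1 × 5.1)
Growth factor: (1 + 0.1141/1)^5.1 = 1.735055
A = $4,243.45 × 1.735055
A = $7,362.62

A = P(1 + r/n)^(nt) = $7,362.62


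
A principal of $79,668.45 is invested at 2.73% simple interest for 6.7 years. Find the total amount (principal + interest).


Total amount formula: A = P(1 + rt) = P + P·r·t
Interest: I = P × r × t = $79,668.45 × 0.0273 × 6.7 = $14,572.16
A = P + I = $79,668.45 + $14,572.16 = $94,240.61

A = P + I = P(1 + rt) = $94,240.61


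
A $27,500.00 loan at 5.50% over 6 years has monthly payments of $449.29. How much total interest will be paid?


Total paid over the life of the loan = PMT × n.
Total paid = $449.29 × 72 = $32,348.88
Total interest = total paid − principal = $32,348.88 − $27,500.00 = $4,848.88

Total interest = (PMT × n) - PV = $4,848.88


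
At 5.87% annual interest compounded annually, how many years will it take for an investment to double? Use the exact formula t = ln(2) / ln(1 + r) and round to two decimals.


Doubling condition: (1 + r)^t = 2
Take ln of both sides: t × ln(1 + r) = ln(2)
t = ln(2) / ln(1 + r)
t = 0.693147 / 0.057042
t = 12.15

t = ln(2) / ln(1 + r) = 12.15 years


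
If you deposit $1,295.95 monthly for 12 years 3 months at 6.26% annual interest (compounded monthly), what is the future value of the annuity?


Future value of an ordinary annuity: FV = PMT × ((1 + r)^n − 1) / r
Monthly rate r = 0.0626/12 ≈ 0.00521667, n = 147
FV = $1,295.95 × ((1 + 0.0626/12)^147 − 1) / (0.0626/12)
FV = $1,295.95 × 220.195497
FV = $285,362.35

FV = PMT × ((1+r)^n - 1)/r = $285,362.35


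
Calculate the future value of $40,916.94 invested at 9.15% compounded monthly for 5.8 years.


Compound interest formula: A = P(1 + r/n)^(nt)
A = $40,916.94 × (1 + 0.0915/12)^(12 × 5.8)
Growth factor: (1 + 0.0915/12)^69.6 = 1.696703
A = $40,916.94 × 1.696703
A = $69,423.89

A = P(1 + r/n)^(nt) = $69,423.89


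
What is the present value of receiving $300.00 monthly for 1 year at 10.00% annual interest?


Present value of an ordinary annuity: PV = PMT × (1 − (1 + r)^(−n)) / r
Monthly rate r = 0.1/12 ≈ 0.00833333, n = 12
PV = $300.00 × (1 − (1 + 0.1/12)^(−12)) / (0.1/12)
PV = $300.00 × 11.374508
PV = $3,412.35

PV = PMT × (1-(1+r)^(-n))/r = $3,412.35


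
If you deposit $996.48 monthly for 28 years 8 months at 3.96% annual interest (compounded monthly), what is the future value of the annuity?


Future value of an ordinary annuity: FV = PMT × ((1 + r)^n − 1) / r
Monthly rate r = 0.0396/12 = 0.0033, n = 344
FV = $996.48 × ((1 + 0.0396/12)^344 − 1) / (0.0396/12)
FV = $996.48 × 638.177400
FV = $635,931.02

FV = PMT × ((1+r)^n - 1)/r = $635,931.02


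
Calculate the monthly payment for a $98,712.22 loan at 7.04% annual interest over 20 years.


Loan payment formula: PMT = PV × r / (1 − (1 + r)^(−n))
Monthly rate r = 0.0704/12 ≈ 0.00586667, n = 240 months
Denominator: 1 − (1 + 0.0704/12)^(−240) = 0.754359
PMT = $98,712.22 × (0.0704/12) / 0.754359
PMT = $767.69 per month

PMT = PV × r / (1-(1+r)^(-n)) = $767.69/month


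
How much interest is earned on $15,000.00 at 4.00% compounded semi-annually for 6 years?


Compound interest earned = final amount − principal.
A = P(1 + r/n)^(nt) = $15,000.00 × (1 + 0.04/2)^(2 × 6) = $19,023.63
Interest = A − P = $19,023.63 − $15,000.00 = $4,023.63

Interest = A - P = $4,023.63


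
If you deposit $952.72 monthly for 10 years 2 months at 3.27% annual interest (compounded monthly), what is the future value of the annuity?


Future value of an ordinary annuity: FV = PMT × ((1 + r)^n − 1) / r
Monthly rate r = 0.0327/12 = 0.002725, n = 122
FV = $952.72 × ((1 + 0.0327/12)^122 − 1) / (0.0327/12)
FV = $952.72 × 144.495363
FV = $137,663.62

FV = PMT × ((1+r)^n - 1)/r = $137,663.62


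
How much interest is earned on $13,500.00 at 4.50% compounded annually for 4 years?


Compound interest earned = final amount − principal.
A = P(1 + r/n)^(nt) = $13,500.00 × (1 + 0.045/1)^(1 × 4) = $16,099.00
Interest = A − P = $16,099.00 − $13,500.00 = $2,599.00

Interest = A - P = $2,599.00


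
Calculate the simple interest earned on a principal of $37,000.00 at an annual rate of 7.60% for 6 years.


Simple interest formula: I = P × r × t
I = $37,000.00 × 0.076 × 6
I = $16,872.00

I = P × r × t = $16,872.00


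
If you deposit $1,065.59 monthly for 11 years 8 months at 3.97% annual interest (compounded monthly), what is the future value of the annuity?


Future value of an ordinary annuity: FV = PMT × ((1 + r)^n − 1) / r
Monthly rate r = 0.0397/12 ≈ 0.00330833, n = 140
FV = $1,065.59 × ((1 + 0.0397/12)^140 − 1) / (0.0397/12)
FV = $1,065.59 × 177.697879
FV = $189,353.08

FV = PMT × ((1+r)^n - 1)/r = $189,353.08


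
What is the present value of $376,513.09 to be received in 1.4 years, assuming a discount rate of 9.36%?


Present value formula: PV = FV / (1 + r)^t
PV = $376,513.09 / (1 + 0.0936)^1.4
PV = $376,513.09 / 1.1334488
PV = $332,183.59

PV = FV / (1 + r)^t = $332,183.59


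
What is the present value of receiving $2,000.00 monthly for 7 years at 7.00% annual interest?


Present value of an ordinary annuity: PV = PMT × (1 − (1 + r)^(−n)) / r
Monthly rate r = 0.07/12 ≈ 0.00583333, n = 84
PV = $2,000.00 × (1 − (1 + 0.07/12)^(−84)) / (0.07/12)
PV = $2,000.00 × 66.257285
PV = $132,514.57

PV = PMT × (1-(1+r)^(-n))/r = $132,514.57


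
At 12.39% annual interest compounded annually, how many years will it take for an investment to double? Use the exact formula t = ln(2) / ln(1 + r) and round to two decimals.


Doubling condition: (1 + r)^t = 2
Take ln of both sides: t × ln(1 + r) = ln(2)
t = ln(2) / ln(1 + r)
t = 0.693147 / 0.116805
t = 5.93

t = ln(2) / ln(1 + r) = 5.93 years


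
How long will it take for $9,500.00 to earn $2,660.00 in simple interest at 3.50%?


Rearrange the simple interest formula for t:
I = P × r × t  ⇒  t = I / (P × r)
t = $2,660.00 / ($9,500.00 × 0.035)
t = 8

t = I/(P×r) = 8 years


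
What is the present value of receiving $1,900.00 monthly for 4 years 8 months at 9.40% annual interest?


Present value of an ordinary annuity: PV = PMT × (1 − (1 + r)^(−n)) / r
Monthly rate r = 0.094/12 ≈ 0.00783333, n = 56
PV = $1,900.00 × (1 − (1 + 0.094/12)^(−56)) / (0.094/12)
PV = $1,900.00 × 45.191630
PV = $85,864.10

PV = PMT × (1-(1+r)^(-n))/r = $85,864.10


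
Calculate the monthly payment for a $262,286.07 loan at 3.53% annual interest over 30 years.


Loan payment formula: PMT = PV × r / (1 − (1 + r)^(−n))
Monthly rate r = 0.0353/12 ≈ 0.00294167, n = 360 months
Denominator: 1 − (1 + 0.0353/12)^(−360) = 0.652658
PMT = $262,286.07 × (0.0353/12) / 0.652658
PMT = $1,182.18 per month

PMT = PV × r / (1-(1+r)^(-n)) = $1,182.18/month


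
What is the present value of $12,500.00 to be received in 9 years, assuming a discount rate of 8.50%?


Present value formula: PV = FV / (1 + r)^t
PV = $12,500.00 / (1 + 0.085)^9
PV = $12,500.00 / 2.083856
PV = $5,998.50

PV = FV / (1 + r)^t = $5,998.50


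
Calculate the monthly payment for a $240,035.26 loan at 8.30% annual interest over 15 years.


Loan payment formula: PMT = PV × r / (1 − (1 + r)^(−n))
Monthly rate r = 0.083/12 ≈ 0.00691667, n = 180 months
Denominator: 1 − (1 + 0.083/12)^(−180) = 0.710822
PMT = $240,035.26 × (0.083/12) / 0.710822
PMT = $2,335.67 per month

PMT = PV × r / (1-(1+r)^(-n)) = $2,335.67/month


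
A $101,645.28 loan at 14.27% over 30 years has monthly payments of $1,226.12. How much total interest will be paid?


Total paid over the life of the loan = PMT × n.
Total paid = $1,226.12 × 360 = $441,403.20
Total interest = total paid − principal = $441,403.20 − $101,645.28 = $339,757.92

Total interest = (PMT × n) - PV = $339,757.92


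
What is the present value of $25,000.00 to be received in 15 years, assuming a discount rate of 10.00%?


Present value formula: PV = FV / (1 + r)^t
PV = $25,000.00 / (1 + 0.1)^15
PV = $25,000.00 / 4.177248
PV = $5,984.80

PV = FV / (1 + r)^t = $5,984.80


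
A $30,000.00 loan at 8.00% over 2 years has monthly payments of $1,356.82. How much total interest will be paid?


Total paid over the life of the loan = PMT × n.
Total paid = $1,356.82 × 24 = $32,563.68
Total interest = total paid − principal = $32,563.68 − $30,000.00 = $2,563.68

Total interest = (PMT × n) - PV = $2,563.68


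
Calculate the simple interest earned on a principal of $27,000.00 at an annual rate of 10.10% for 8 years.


Simple interest formula: I = P × r × t
I = $27,000.00 × 0.101 × 8
I = $21,816.00

I = P × r × t = $21,816.00


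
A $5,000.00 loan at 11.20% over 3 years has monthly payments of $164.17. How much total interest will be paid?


Total paid over the life of the loan = PMT × n.
Total paid = $164.17 × 36 = $5,910.12
Total interest = total paid − principal = $5,910.12 − $5,000.00 = $910.12

Total interest = (PMT × n) - PV = $910.12


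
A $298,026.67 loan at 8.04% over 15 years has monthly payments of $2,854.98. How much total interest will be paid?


Total paid over the life of the loan = PMT × n.
Total paid = $2,854.98 × 180 = $513,896.40
Total interest = total paid − principal = $513,896.40 − $298,026.67 = $215,869.73

Total interest = (PMT × n) - PV = $215,869.73


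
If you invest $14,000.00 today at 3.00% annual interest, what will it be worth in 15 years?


Future value formula: FV = PV × (1 + r)^t
FV = $14,000.00 × (1 + 0.03)^15
FV = $14,000.00 × 1.557967
FV = $21,811.54

FV = PV × (1 + r)^t = $21,811.54


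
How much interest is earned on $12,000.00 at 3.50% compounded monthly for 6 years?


Compound interest earned = final amount − principal.
A = P(1 + r/n)^(nt) = $12,000.00 × (1 + 0.035/12)^(12 × 6) = $14,799.61
Interest = A − P = $14,799.61 − $12,000.00 = $2,799.61

Interest = A - P = $2,799.61


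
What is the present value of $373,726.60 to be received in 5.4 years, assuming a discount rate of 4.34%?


Present value formula: PV = FV / (1 + r)^t
PV = $373,726.60 / (1 + 0.0434)^5.4
PV = $373,726.60 / 1.25786634
PV = $297,111.54

PV = FV / (1 + r)^t = $297,111.54


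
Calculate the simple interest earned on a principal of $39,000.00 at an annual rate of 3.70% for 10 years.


Simple interest formula: I = P × r × t
I = $39,000.00 × 0.037 × 10
I = $14,430.00

I = P × r × t = $14,430.00


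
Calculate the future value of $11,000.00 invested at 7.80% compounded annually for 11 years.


Compound interest formula: A = P(1 + r/n)^(nt)
A = $11,000.00 × (1 + 0.078/1)^(1 × 11)
Growth factor: (1 + 0.078/1)^11 = 2.284580
A = $11,000.00 × 2.284580
A = $25,130.38

A = P(1 + r/n)^(nt) = $25,130.38


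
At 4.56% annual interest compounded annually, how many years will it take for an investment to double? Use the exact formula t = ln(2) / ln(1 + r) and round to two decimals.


Doubling condition: (1 + r)^t = 2
Take ln of both sides: t × ln(1 + r) = ln(2)
t = ln(2) / ln(1 + r)
t = 0.693147 / 0.044591
t = 15.54

t = ln(2) / ln(1 + r) = 15.54 years


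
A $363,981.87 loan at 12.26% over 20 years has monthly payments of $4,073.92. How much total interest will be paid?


Total paid over the life of the loan = PMT × n.
Total paid = $4,073.92 × 240 = $977,740.80
Total interest = total paid − principal = $977,740.80 − $363,981.87 = $613,758.93

Total interest = (PMT × n) - PV = $613,758.93


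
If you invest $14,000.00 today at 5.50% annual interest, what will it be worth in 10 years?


Future value formula: FV = PV × (1 + r)^t
FV = $14,000.00 × (1 + 0.055)^10
FV = $14,000.00 × 1.708144
FV = $23,914.02

FV = PV × (1 + r)^t = $23,914.02


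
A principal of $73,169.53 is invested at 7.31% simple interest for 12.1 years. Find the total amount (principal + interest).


Total amount formula: A = P(1 + rt) = P + P·r·t
Interest: I = P × r × t = $73,169.53 × 0.0731 × 12.1 = $64,719.18
A = P + I = $73,169.53 + $64,719.18 = $137,888.71

A = P + I = P(1 + rt) = $137,888.71


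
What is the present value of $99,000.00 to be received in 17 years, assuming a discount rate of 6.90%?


Present value formula: PV = FV / (1 + r)^t
PV = $99,000.00 / (1 + 0.069)^17
PV = $99,000.00 / 3.109002
PV = $31,843.02

PV = FV / (1 + r)^t = $31,843.02


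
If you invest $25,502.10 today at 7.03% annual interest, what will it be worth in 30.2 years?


Future value formula: FV = PV × (1 + r)^t
FV = $25,502.10 × (1 + 0.0703)^30.2
FV = $25,502.10 × 7.7815635
FV = $198,446.21

FV = PV × (1 + r)^t = $198,446.21


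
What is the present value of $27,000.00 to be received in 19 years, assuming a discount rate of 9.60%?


Present value formula: PV = FV / (1 + r)^t
PV = $27,000.00 / (1 + 0.096)^19
PV = $27,000.00 / 5.706903
PV = $4,731.11

PV = FV / (1 + r)^t = $4,731.11


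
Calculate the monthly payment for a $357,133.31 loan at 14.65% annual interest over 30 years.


Loan payment formula: PMT = PV × r / (1 − (1 + r)^(−n))
Monthly rate r = 0.1465/12 ≈ 0.01220833, n = 360 months
Denominator: 1 − (1 + 0.1465/12)^(−360) = 0.987328
PMT = $357,133.31 × (0.1465/12) / 0.987328
PMT = $4,415.96 per month

PMT = PV × r / (1-(1+r)^(-n)) = $4,415.96/month


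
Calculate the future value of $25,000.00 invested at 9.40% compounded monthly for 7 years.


Compound interest formula: A = P(1 + r/n)^(nt)
A = $25,000.00 × (1 + 0.094/12)^(12 × 7)
Growth factor: (1 + 0.094/12)^84 = 1.9259825
A = $25,000.00 × 1.9259825
A = $48,149.56

A = P(1 + r/n)^(nt) = $48,149.56


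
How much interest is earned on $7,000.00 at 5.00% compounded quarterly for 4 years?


Compound interest earned = final amount − principal.
A = P(1 + r/n)^(nt) = $7,000.00 × (1 + 0.05/4)^(4 × 4) = $8,539.23
Interest = A − P = $8,539.23 − $7,000.00 = $1,539.23

Interest = A - P = $1,539.23


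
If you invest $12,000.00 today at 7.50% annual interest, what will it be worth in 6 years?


Future value formula: FV = PV × (1 + r)^t
FV = $12,000.00 × (1 + 0.075)^6
FV = $12,000.00 × 1.543302
FV = $18,519.62

FV = PV × (1 + r)^t = $18,519.62


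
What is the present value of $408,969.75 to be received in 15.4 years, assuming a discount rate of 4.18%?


Present value formula: PV = FV / (1 + r)^t
PV = $408,969.75 / (1 + 0.0418)^15.4
PV = $408,969.75 / 1.8787935
PV = $217,676.80

PV = FV / (1 + r)^t = $217,676.80


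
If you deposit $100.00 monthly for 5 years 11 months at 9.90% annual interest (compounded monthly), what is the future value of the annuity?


Future value of an ordinary annuity: FV = PMT × ((1 + r)^n − 1) / r
Monthly rate r = 0.099/12 = 0.00825, n = 71
FV = $100.00 × ((1 + 0.099/12)^71 − 1) / (0.099/12)
FV = $100.00 × 96.003187
FV = $9,600.32

FV = PMT × ((1+r)^n - 1)/r = $9,600.32


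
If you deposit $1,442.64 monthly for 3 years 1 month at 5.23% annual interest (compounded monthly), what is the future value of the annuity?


Future value of an ordinary annuity: FV = PMT × ((1 + r)^n − 1) / r
Monthly rate r = 0.0523/12 ≈ 0.00435833, n = 37
FV = $1,442.64 × ((1 + 0.0523/12)^37 − 1) / (0.0523/12)
FV = $1,442.64 × 40.055870
FV = $57,786.20

FV = PMT × ((1+r)^n - 1)/r = $57,786.20


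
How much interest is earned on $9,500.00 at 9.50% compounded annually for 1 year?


Compound interest earned = final amount − principal.
A = P(1 + r/n)^(nt) = $9,500.00 × (1 + 0.095/1)^(1 × 1) = $10,402.50
Interest = A − P = $10,402.50 − $9,500.00 = $902.50

Interest = A - P = $902.50


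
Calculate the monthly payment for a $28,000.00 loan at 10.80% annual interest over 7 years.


Loan payment formula: PMT = PV × r / (1 − (1 + r)^(−n))
Monthly rate r = 0.108/12 = 0.009, n = 84 months
Denominator: 1 − (1 + 0.108/12)^(−84) = 0.528869
PMT = $28,000.00 × (0.108/12) / 0.528869
PMT = $476.49 per month

PMT = PV × r / (1-(1+r)^(-n)) = $476.49/month


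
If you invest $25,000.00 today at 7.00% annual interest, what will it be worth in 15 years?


Future value formula: FV = PV × (1 + r)^t
FV = $25,000.00 × (1 + 0.07)^15
FV = $25,000.00 × 2.7590315
FV = $68,975.79

FV = PV × (1 + r)^t = $68,975.79


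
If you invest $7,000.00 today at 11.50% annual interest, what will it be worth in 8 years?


Future value formula: FV = PV × (1 + r)^t
FV = $7,000.00 × (1 + 0.115)^8
FV = $7,000.00 × 2.3889053
FV = $16,722.34

FV = PV × (1 + r)^t = $16,722.34


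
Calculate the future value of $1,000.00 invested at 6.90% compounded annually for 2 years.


Compound interest formula: A = P(1 + r/n)^(nt)
A = $1,000.00 × (1 + 0.069/1)^(1 × 2)
Growth factor: (1 + 0.069/1)^2 = 1.142761
A = $1,000.00 × 1.142761
A = $1,142.76

A = P(1 + r/n)^(nt) = $1,142.76


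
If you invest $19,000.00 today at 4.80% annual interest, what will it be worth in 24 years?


Future value formula: FV = PV × (1 + r)^t
FV = $19,000.00 × (1 + 0.048)^24
FV = $19,000.00 × 3.0808516
FV = $58,536.18

FV = PV × (1 + r)^t = $58,536.18


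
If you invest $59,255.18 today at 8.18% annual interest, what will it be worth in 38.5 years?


Future value formula: FV = PV × (1 + r)^t
FV = $59,255.18 × (1 + 0.0818)^38.5
FV = $59,255.18 × 20.6375728
FV = $1,222,883.09

FV = PV × (1 + r)^t = $1,222,883.09


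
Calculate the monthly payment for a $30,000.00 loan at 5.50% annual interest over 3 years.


Loan payment formula: PMT = PV × r / (1 − (1 + r)^(−n))
Monthly rate r = 0.055/12 ≈ 0.00458333, n = 36 months
Denominator: 1 − (1 + 0.055/12)^(−36) = 0.1517866
PMT = $30,000.00 × (0.055/12) / 0.1517866
PMT = $905.88 per month

PMT = PV × r / (1-(1+r)^(-n)) = $905.88/month
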